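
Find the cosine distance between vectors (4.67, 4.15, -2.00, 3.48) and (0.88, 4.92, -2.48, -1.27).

With u = (4.67, 4.15, -2.00, 3.48), v = (0.88, 4.92, -2.48, -1.27):
u·v = 4.67·0.88 + 4.15·4.92 + (-2)·(-2.48) + 3.48·(-1.27) = 4.1096 + 20.418 + 4.96 + (-4.4196) = 25.068.
|u| = √(4.67² + 4.15² + (-2)² + 3.48²) = √(21.8089 + 17.2225 + 4 + 12.1104) = √55.1418, |v| = √(0.88² + 4.92² + (-2.48)² + (-1.27)²) = √(0.7744 + 24.2064 + 6.1504 + 1.6129) = √32.7441.
cos θ = (u·v)/(|u||v|) = 25.068/(√55.1418·√32.7441) ≈ 0.5899
Cosine distance = 1 - cos θ ≈ 1 - 0.5899 = 0.4101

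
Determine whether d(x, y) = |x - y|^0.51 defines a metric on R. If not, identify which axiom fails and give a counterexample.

Yes. With 0 < p = 0.51 ≤ 1, d(x,y) = |x-y|^0.51 is a metric on R. Non-negativity and symmetry are immediate; |x-y|^0.51 = 0 ⟺ |x-y| = 0 ⟺ x = y. For the triangle inequality, the function t ↦ t^0.51 is subadditive on [0,∞) when p ≤ 1, so |x-z|^0.51 ≤ (|x-y| + |y-z|)^0.51 ≤ |x-y|^0.51 + |y-z|^0.51.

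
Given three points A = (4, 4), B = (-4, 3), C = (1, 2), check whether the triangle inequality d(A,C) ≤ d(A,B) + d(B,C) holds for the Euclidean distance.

d(A,B) = √(8² + 1²) = √65 ≈ 8.0623, d(B,C) = √(5² + 1²) = √26 ≈ 5.099, d(A,C) = √(3² + 2²) = √13 ≈ 3.6056.
d(A,C) ≈ 3.6056 ≤ 8.0623 + 5.099 = 13.1613. Triangle inequality is satisfied.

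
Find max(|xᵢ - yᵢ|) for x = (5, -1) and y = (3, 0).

max(|x_i - y_i|) = max(|5 - 3|, |-1 - 0|) = max(2, 1) = 2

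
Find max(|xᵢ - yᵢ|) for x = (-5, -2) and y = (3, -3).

max(|x_i - y_i|) = max(|-5 - 3|, |-2 - (-3)|) = max(8, 1) = 8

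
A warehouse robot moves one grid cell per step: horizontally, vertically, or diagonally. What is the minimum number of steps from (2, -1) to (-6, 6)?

max(|x_i - y_i|) = max(|2 - (-6)|, |-1 - 6|) = max(8, 7) = 8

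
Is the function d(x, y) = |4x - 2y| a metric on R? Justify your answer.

No. d fails symmetry: d(2, 1) = |4·2 - 2·1| = |6| = 6, but d(1, 2) = |4·1 - 2·2| = |0| = 0. Since 6 ≠ 0, d(x,y) ≠ d(y,x) in general.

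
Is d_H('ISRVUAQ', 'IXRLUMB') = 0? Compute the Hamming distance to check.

Differing positions: 2, 4, 6, 7. Hamming distance = 4, so the claim that d_H = 0 is false.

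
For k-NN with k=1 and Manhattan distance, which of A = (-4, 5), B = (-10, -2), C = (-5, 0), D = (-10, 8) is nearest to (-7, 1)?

Distances: d(A) = 7, d(B) = 6, d(C) = 3, d(D) = 10. Nearest: C = (-5, 0) with distance 3.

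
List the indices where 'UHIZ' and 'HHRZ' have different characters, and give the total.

Differing positions: 1, 3. Hamming distance = 2.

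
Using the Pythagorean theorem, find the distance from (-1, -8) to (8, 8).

√(Σ(x_i - y_i)²) = √((-1 - 8)² + (-8 - 8)²)
= √((-9)² + (-16)²) = √(81 + 256) = √337 ≈ 18.3576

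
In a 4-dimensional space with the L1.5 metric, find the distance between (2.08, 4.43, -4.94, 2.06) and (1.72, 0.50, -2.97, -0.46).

(Σ|x_i - y_i|^1.5)^(1/1.5) = (|2.08 - 1.72|^1.5 + |4.43 - 0.5|^1.5 + |-4.94 - (-2.97)|^1.5 + |2.06 - (-0.46)|^1.5)^(1/1.5)
= (0.36^1.5 + 3.93^1.5 + 1.97^1.5 + 2.52^1.5)^(1/1.5) ≈ (0.216 + 7.7909 + 2.765 + 4.0004)^(1/1.5) = (14.7723)^(1/1.5) ≈ 6.0205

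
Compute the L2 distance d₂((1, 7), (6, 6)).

√(Σ(x_i - y_i)²) = √((1 - 6)² + (7 - 6)²)
= √((-5)² + 1²) = √(25 + 1) = √26 ≈ 5.099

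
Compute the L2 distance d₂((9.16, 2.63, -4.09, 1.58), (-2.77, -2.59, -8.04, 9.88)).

√(Σ(x_i - y_i)²) = √((9.16 - (-2.77))² + (2.63 - (-2.59))² + (-4.09 - (-8.04))² + (1.58 - 9.88)²)
= √(11.93² + 5.22² + 3.95² + (-8.3)²) = √(142.3249 + 27.2484 + 15.6025 + 68.89) = √254.0658 ≈ 15.9394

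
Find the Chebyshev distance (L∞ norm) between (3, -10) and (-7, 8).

max(|x_i - y_i|) = max(|3 - (-7)|, |-10 - 8|) = max(10, 18) = 18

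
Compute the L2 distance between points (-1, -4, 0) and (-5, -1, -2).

(Σ|x_i - y_i|^2)^(1/2) = (|-1 - (-5)|^2 + |-4 - (-1)|^2 + |0 - (-2)|^2)^(1/2)
= (4^2 + 3^2 + 2^2)^(1/2) = (16 + 9 + 4)^(1/2) = (29)^(1/2) ≈ 5.3852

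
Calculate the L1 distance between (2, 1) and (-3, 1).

Σ|x_i - y_i| = |2 - (-3)| + |1 - 1| = 5 + 0 = 5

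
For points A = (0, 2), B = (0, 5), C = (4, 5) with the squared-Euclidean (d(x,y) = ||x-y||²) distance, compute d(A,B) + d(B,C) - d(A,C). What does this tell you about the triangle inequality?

d(A,B) = 0² + 3² = 9, d(B,C) = 4² + 0² = 16, d(A,C) = 4² + 3² = 25.
d(A,B) + d(B,C) - d(A,C) = 9 + 16 - 25 = 25 - 25 = 0. This is ≥ 0, so the triangle inequality holds for these points.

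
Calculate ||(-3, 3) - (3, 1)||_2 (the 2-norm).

(Σ|x_i - y_i|^2)^(1/2) = (|-3 - 3|^2 + |3 - 1|^2)^(1/2)
= (6^2 + 2^2)^(1/2) = (36 + 4)^(1/2) = (40)^(1/2) ≈ 6.3246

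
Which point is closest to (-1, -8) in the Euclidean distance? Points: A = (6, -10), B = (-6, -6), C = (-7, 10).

Distances: d(A) ≈ 7.2801, d(B) ≈ 5.3852, d(C) ≈ 18.9737. Nearest: B = (-6, -6) with distance 5.3852.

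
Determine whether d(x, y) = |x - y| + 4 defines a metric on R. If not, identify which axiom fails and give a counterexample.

No. d fails identity of indiscernibles (specifically d(x,x) = 0): d(2, 2) = |2 - 2| + 4 = 0 + 4 = 4 ≠ 0.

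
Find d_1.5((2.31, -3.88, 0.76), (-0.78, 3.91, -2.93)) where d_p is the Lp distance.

(Σ|x_i - y_i|^1.5)^(1/1.5) = (|2.31 - (-0.78)|^1.5 + |-3.88 - 3.91|^1.5 + |0.76 - (-2.93)|^1.5)^(1/1.5)
= (3.09^1.5 + 7.79^1.5 + 3.69^1.5)^(1/1.5) ≈ (5.4317 + 21.7423 + 7.0883)^(1/1.5) = (34.2623)^(1/1.5) ≈ 10.549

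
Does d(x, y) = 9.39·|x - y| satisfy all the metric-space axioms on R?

Yes. Since |x - y| is a metric on R and 9.39 > 0, the positive scalar multiple 9.39·|x - y| is also a metric: scaling by a positive constant preserves non-negativity, identity (d=0 ⟺ |x-y|=0 ⟺ x=y), symmetry, and the triangle inequality.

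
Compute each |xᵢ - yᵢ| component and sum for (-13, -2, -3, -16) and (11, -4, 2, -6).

Σ|x_i - y_i| = |-13 - 11| + |-2 - (-4)| + |-3 - 2| + |-16 - (-6)| = 24 + 2 + 5 + 10 = 41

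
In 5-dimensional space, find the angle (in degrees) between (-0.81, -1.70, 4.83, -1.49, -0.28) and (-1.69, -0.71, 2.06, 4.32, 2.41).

With u = (-0.81, -1.70, 4.83, -1.49, -0.28), v = (-1.69, -0.71, 2.06, 4.32, 2.41):
u·v = (-0.81)·(-1.69) + (-1.7)·(-0.71) + 4.83·2.06 + (-1.49)·4.32 + (-0.28)·2.41 = 1.3689 + 1.207 + 9.9498 + (-6.4368) + (-0.6748) = 5.4141.
|u| = √((-0.81)² + (-1.7)² + 4.83² + (-1.49)² + (-0.28)²) = √(0.6561 + 2.89 + 23.3289 + 2.2201 + 0.0784) = √29.1735, |v| = √((-1.69)² + (-0.71)² + 2.06² + 4.32² + 2.41²) = √(2.8561 + 0.5041 + 4.2436 + 18.6624 + 5.8081) = √32.0743.
cos θ = (u·v)/(|u||v|) = 5.4141/(√29.1735·√32.0743) ≈ 0.176992
θ = arccos(0.176992) ≈ 79.81°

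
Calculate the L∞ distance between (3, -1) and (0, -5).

max(|x_i - y_i|) = max(|3 - 0|, |-1 - (-5)|) = max(3, 4) = 4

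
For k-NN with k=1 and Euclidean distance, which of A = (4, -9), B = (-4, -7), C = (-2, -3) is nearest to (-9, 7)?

Distances: d(A) ≈ 20.6155, d(B) ≈ 14.8661, d(C) ≈ 12.2066. Nearest: C = (-2, -3) with distance 12.2066.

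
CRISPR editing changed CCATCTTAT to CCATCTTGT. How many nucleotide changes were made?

Differing positions: 8. Hamming distance = 1.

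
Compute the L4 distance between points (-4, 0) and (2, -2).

(Σ|x_i - y_i|^4)^(1/4) = (|-4 - 2|^4 + |0 - (-2)|^4)^(1/4)
= (6^4 + 2^4)^(1/4) = (1296 + 16)^(1/4) = (1312)^(1/4) ≈ 6.0184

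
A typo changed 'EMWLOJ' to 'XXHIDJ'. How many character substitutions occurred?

Differing positions: 1, 2, 3, 4, 5. Hamming distance = 5.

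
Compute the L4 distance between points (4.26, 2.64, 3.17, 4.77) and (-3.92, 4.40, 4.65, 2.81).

(Σ|x_i - y_i|^4)^(1/4) = (|4.26 - (-3.92)|^4 + |2.64 - 4.4|^4 + |3.17 - 4.65|^4 + |4.77 - 2.81|^4)^(1/4)
= (8.18^4 + 1.76^4 + 1.48^4 + 1.96^4)^(1/4) ≈ (4477.2693 + 9.5951 + 4.7979 + 14.7579)^(1/4) = (4506.4202)^(1/4) ≈ 8.1933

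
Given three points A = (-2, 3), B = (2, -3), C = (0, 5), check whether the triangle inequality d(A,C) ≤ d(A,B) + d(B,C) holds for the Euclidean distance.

d(A,B) = √(4² + 6²) = √52 ≈ 7.2111, d(B,C) = √(2² + 8²) = √68 ≈ 8.2462, d(A,C) = √(2² + 2²) = √8 ≈ 2.8284.
d(A,C) ≈ 2.8284 ≤ 7.2111 + 8.2462 = 15.4573. Triangle inequality is satisfied.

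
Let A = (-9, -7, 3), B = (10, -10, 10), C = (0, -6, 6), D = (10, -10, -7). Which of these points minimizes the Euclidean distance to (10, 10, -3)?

Distances: d(A) ≈ 26.1916, d(B) ≈ 23.8537, d(C) ≈ 20.9045, d(D) ≈ 20.3961. Nearest: D = (10, -10, -7) with distance 20.3961.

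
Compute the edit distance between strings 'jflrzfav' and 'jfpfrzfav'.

Let D[i][j] be the edit distance between the first i characters of 'jflrzfav' and the first j characters of 'jfpfrzfav', with D[i][0] = i, D[0][j] = j, and D[i][j] = D[i-1][j-1] if the characters match, else 1 + min(D[i-1][j], D[i][j-1], D[i-1][j-1]). Filling the table (rows: prefixes of 'jflrzfav', columns: prefixes of 'jfpfrzfav'):
     ε  j  f  p  f  r  z  f  a  v
  ε  0  1  2  3  4  5  6  7  8  9
  j  1  0  1  2  3  4  5  6  7  8
  f  2  1  0  1  2  3  4  5  6  7
  l  3  2  1  1  2  3  4  5  6  7
  r  4  3  2  2  2  2  3  4  5  6
  z  5  4  3  3  3  3  2  3  4  5
  f  6  5  4  4  3  4  3  2  3  4
  a  7  6  5  5  4  4  4  3  2  3
  v  8  7  6  6  5  5  5  4  3  2
The bottom-right entry gives D[8][9] = 2, so no sequence of fewer than 2 edits works. Backtracking through the table gives one optimal edit sequence (2 edits):
  jflrzfav → jfplrzfav (ins p @3)
  jfplrzfav → jfpfrzfav (sub l→f @4)
Edit distance = 2.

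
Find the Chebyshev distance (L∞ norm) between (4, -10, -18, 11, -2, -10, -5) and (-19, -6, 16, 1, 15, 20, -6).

max(|x_i - y_i|) = max(|4 - (-19)|, |-10 - (-6)|, |-18 - 16|, |11 - 1|, |-2 - 15|, |-10 - 20|, |-5 - (-6)|) = max(23, 4, 34, 10, 17, 30, 1) = 34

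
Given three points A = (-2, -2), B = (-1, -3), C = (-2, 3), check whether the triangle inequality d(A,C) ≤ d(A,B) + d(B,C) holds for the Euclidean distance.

d(A,B) = √(1² + 1²) = √2 ≈ 1.4142, d(B,C) = √(1² + 6²) = √37 ≈ 6.0828, d(A,C) = √(0² + 5²) = √25 = 5.
d(A,C) = 5 ≤ 1.4142 + 6.0828 = 7.497. Triangle inequality is satisfied.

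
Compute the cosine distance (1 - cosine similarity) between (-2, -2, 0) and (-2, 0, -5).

With u = (-2, -2, 0), v = (-2, 0, -5):
u·v = (-2)·(-2) + (-2)·0 + 0·(-5) = 4 + 0 + 0 = 4.
|u| = √((-2)² + (-2)² + 0²) = √8, |v| = √((-2)² + 0² + (-5)²) = √29, so |u||v| = √(8·29) = √232.
cos θ = (u·v)/(|u||v|) = 4/√232 ≈ 0.2626
Cosine distance = 1 - cos θ ≈ 1 - 0.2626 = 0.7374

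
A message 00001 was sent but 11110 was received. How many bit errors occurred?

Differing positions: 1, 2, 3, 4, 5. Hamming distance = 5.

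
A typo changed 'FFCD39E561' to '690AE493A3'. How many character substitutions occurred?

Differing positions: 1, 2, 3, 4, 5, 6, 7, 8, 9, 10. Hamming distance = 10.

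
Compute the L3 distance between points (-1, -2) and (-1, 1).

(Σ|x_i - y_i|^3)^(1/3) = (|-1 - (-1)|^3 + |-2 - 1|^3)^(1/3)
= (0^3 + 3^3)^(1/3) = (0 + 27)^(1/3) = (27)^(1/3) = 3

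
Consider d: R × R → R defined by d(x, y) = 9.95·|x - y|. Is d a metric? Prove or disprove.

Yes. Since |x - y| is a metric on R and 9.95 > 0, the positive scalar multiple 9.95·|x - y| is also a metric: scaling by a positive constant preserves non-negativity, identity (d=0 ⟺ |x-y|=0 ⟺ x=y), symmetry, and the triangle inequality.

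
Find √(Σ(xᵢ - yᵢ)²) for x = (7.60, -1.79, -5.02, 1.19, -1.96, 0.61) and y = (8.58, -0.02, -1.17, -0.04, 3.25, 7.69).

√(Σ(x_i - y_i)²) = √((7.6 - 8.58)² + (-1.79 - (-0.02))² + (-5.02 - (-1.17))² + (1.19 - (-0.04))² + (-1.96 - 3.25)² + (0.61 - 7.69)²)
= √((-0.98)² + (-1.77)² + (-3.85)² + 1.23² + (-5.21)² + (-7.08)²) = √(0.9604 + 3.1329 + 14.8225 + 1.5129 + 27.1441 + 50.1264) = √97.6992 ≈ 9.8843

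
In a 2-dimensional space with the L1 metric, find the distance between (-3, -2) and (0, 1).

Σ|x_i - y_i| = |-3 - 0| + |-2 - 1| = 3 + 3 = 6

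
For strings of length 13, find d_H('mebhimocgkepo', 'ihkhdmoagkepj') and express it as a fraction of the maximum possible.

Differing positions: 1, 2, 3, 5, 8, 13. Hamming distance = 6. The maximum possible Hamming distance for length-13 strings is 13, so d_H/13 = 6/13 ≈ 0.4615.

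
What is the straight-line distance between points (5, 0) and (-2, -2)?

√(Σ(x_i - y_i)²) = √((5 - (-2))² + (0 - (-2))²)
= √(7² + 2²) = √(49 + 4) = √53 ≈ 7.2801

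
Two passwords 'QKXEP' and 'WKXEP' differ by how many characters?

Differing positions: 1. Hamming distance = 1.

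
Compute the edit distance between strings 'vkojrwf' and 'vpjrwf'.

Let D[i][j] be the edit distance between the first i characters of 'vkojrwf' and the first j characters of 'vpjrwf', with D[i][0] = i, D[0][j] = j, and D[i][j] = D[i-1][j-1] if the characters match, else 1 + min(D[i-1][j], D[i][j-1], D[i-1][j-1]). Filling the table (rows: prefixes of 'vkojrwf', columns: prefixes of 'vpjrwf'):
     ε  v  p  j  r  w  f
  ε  0  1  2  3  4  5  6
  v  1  0  1  2  3  4  5
  k  2  1  1  2  3  4  5
  o  3  2  2  2  3  4  5
  j  4  3  3  2  3  4  5
  r  5  4  4  3  2  3  4
  w  6  5  5  4  3  2  3
  f  7  6  6  5  4  3  2
The bottom-right entry gives D[7][6] = 2, so no sequence of fewer than 2 edits works. Backtracking through the table gives one optimal edit sequence (2 edits):
  vkojrwf → vojrwf (del k @2)
  vojrwf → vpjrwf (sub o→p @2)
Edit distance = 2.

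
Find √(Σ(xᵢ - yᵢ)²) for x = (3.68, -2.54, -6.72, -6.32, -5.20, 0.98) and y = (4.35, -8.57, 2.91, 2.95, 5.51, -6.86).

√(Σ(x_i - y_i)²) = √((3.68 - 4.35)² + (-2.54 - (-8.57))² + (-6.72 - 2.91)² + (-6.32 - 2.95)² + (-5.2 - 5.51)² + (0.98 - (-6.86))²)
= √((-0.67)² + 6.03² + (-9.63)² + (-9.27)² + (-10.71)² + 7.84²) = √(0.4489 + 36.3609 + 92.7369 + 85.9329 + 114.7041 + 61.4656) = √391.6493 ≈ 19.7901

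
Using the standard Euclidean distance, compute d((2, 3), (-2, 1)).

(Σ|x_i - y_i|^2)^(1/2) = (|2 - (-2)|^2 + |3 - 1|^2)^(1/2)
= (4^2 + 2^2)^(1/2) = (16 + 4)^(1/2) = (20)^(1/2) ≈ 4.4721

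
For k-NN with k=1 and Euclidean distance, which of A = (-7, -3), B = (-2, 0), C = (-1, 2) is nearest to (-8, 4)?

Distances: d(A) ≈ 7.0711, d(B) ≈ 7.2111, d(C) ≈ 7.2801. Nearest: A = (-7, -3) with distance 7.0711.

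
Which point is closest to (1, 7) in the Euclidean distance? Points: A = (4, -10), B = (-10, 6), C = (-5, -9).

Distances: d(A) ≈ 17.2627, d(B) ≈ 11.0454, d(C) ≈ 17.088. Nearest: B = (-10, 6) with distance 11.0454.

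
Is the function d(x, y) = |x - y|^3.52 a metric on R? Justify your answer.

No. d(x,y) = |x-y|^3.52 fails the triangle inequality since p = 3.52 > 1. Counterexample: x = -2, y = 6, z = 9. d(x,z) = |-2 - 9|^3.52 = 11^3.52 ≈ 4631.2929, but d(x,y) + d(y,z) = 8^3.52 + 3^3.52 ≈ 1509.6517 + 47.8043 = 1557.456. Since 4631.2929 > 1557.456, the triangle inequality is violated.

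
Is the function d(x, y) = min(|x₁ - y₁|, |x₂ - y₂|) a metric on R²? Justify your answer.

No. d fails identity of indiscernibles: take x = (-4, 0) and y = (-4, 5). Then d(x,y) = min(|-4 - (-4)|, |0 - 5|) = min(0, 5) = 0, yet x ≠ y.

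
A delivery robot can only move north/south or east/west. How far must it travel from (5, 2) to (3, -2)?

Σ|x_i - y_i| = |5 - 3| + |2 - (-2)| = 2 + 4 = 6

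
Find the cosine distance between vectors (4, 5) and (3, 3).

With u = (4, 5), v = (3, 3):
u·v = 4·3 + 5·3 = 12 + 15 = 27.
|u| = √(4² + 5²) = √41, |v| = √(3² + 3²) = √18, so |u||v| = √(41·18) = √738.
cos θ = (u·v)/(|u||v|) = 27/√738 ≈ 0.9939
Cosine distance = 1 - cos θ ≈ 1 - 0.9939 = 0.0061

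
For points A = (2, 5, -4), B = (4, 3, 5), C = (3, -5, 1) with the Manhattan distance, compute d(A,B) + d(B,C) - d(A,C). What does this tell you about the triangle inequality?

d(A,B) = 2 + 2 + 9 = 13, d(B,C) = 1 + 8 + 4 = 13, d(A,C) = 1 + 10 + 5 = 16.
d(A,B) + d(B,C) - d(A,C) = 13 + 13 - 16 = 26 - 16 = 10. This is ≥ 0, so the triangle inequality holds for these points.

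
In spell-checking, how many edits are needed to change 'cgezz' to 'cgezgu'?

Let D[i][j] be the edit distance between the first i characters of 'cgezz' and the first j characters of 'cgezgu', with D[i][0] = i, D[0][j] = j, and D[i][j] = D[i-1][j-1] if the characters match, else 1 + min(D[i-1][j], D[i][j-1], D[i-1][j-1]). Filling the table (rows: prefixes of 'cgezz', columns: prefixes of 'cgezgu'):
     ε  c  g  e  z  g  u
  ε  0  1  2  3  4  5  6
  c  1  0  1  2  3  4  5
  g  2  1  0  1  2  3  4
  e  3  2  1  0  1  2  3
  z  4  3  2  1  0  1  2
  z  5  4  3  2  1  1  2
The bottom-right entry gives D[5][6] = 2, so no sequence of fewer than 2 edits works. Backtracking through the table gives one optimal edit sequence (2 edits):
  cgezz → cgezgz (ins g @5)
  cgezgz → cgezgu (sub z→u @6)
Edit distance = 2.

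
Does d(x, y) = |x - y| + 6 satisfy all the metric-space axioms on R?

No. d fails identity of indiscernibles (specifically d(x,x) = 0): d(-7, -7) = |-7 - (-7)| + 6 = 0 + 6 = 6 ≠ 0.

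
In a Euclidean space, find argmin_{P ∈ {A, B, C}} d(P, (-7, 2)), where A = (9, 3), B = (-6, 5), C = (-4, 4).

Distances: d(A) ≈ 16.0312, d(B) ≈ 3.1623, d(C) ≈ 3.6056. Nearest: B = (-6, 5) with distance 3.1623.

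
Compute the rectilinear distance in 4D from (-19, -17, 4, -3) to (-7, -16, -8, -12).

Σ|x_i - y_i| = |-19 - (-7)| + |-17 - (-16)| + |4 - (-8)| + |-3 - (-12)| = 12 + 1 + 12 + 9 = 34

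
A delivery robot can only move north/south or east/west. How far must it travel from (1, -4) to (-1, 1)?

Σ|x_i - y_i| = |1 - (-1)| + |-4 - 1| = 2 + 5 = 7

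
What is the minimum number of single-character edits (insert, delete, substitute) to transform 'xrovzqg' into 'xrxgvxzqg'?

Let D[i][j] be the edit distance between the first i characters of 'xrovzqg' and the first j characters of 'xrxgvxzqg', with D[i][0] = i, D[0][j] = j, and D[i][j] = D[i-1][j-1] if the characters match, else 1 + min(D[i-1][j], D[i][j-1], D[i-1][j-1]). Filling the table (rows: prefixes of 'xrovzqg', columns: prefixes of 'xrxgvxzqg'):
     ε  x  r  x  g  v  x  z  q  g
  ε  0  1  2  3  4  5  6  7  8  9
  x  1  0  1  2  3  4  5  6  7  8
  r  2  1  0  1  2  3  4  5  6  7
  o  3  2  1  1  2  3  4  5  6  7
  v  4  3  2  2  2  2  3  4  5  6
  z  5  4  3  3  3  3  3  3  4  5
  q  6  5  4  4  4  4  4  4  3  4
  g  7  6  5  5  4  5  5  5  4  3
The bottom-right entry gives D[7][9] = 3, so no sequence of fewer than 3 edits works. Backtracking through the table gives one optimal edit sequence (3 edits):
  xrovzqg → xrxovzqg (ins x @3)
  xrxovzqg → xrxgvzqg (sub o→g @4)
  xrxgvzqg → xrxgvxzqg (ins x @6)
Edit distance = 3.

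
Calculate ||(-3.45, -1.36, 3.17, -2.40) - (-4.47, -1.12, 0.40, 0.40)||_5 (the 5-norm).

(Σ|x_i - y_i|^5)^(1/5) = (|-3.45 - (-4.47)|^5 + |-1.36 - (-1.12)|^5 + |3.17 - 0.4|^5 + |-2.4 - 0.4|^5)^(1/5)
= (1.02^5 + 0.24^5 + 2.77^5 + 2.8^5)^(1/5) ≈ (1.1041 + 0.0008 + 163.0793 + 172.1037)^(1/5) = (336.2879)^(1/5) ≈ 3.2014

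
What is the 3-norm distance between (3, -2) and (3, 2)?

(Σ|x_i - y_i|^3)^(1/3) = (|3 - 3|^3 + |-2 - 2|^3)^(1/3)
= (0^3 + 4^3)^(1/3) = (0 + 64)^(1/3) = (64)^(1/3) = 4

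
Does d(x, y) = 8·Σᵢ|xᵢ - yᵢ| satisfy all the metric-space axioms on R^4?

Yes. The L1 (Manhattan) norm induces a metric on R^4, and multiplying a metric by a positive constant 8 > 0 preserves all four axioms: non-negativity (8·||x-y|| ≥ 0), identity (8·||x-y|| = 0 ⟺ ||x-y|| = 0 ⟺ x = y), symmetry (||x-y|| = ||y-x||), and the triangle inequality (8·||x-z|| ≤ 8·||x-y|| + 8·||y-z||). So d is a metric.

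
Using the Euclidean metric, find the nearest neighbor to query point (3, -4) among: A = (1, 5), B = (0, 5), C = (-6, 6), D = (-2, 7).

Distances: d(A) ≈ 9.2195, d(B) ≈ 9.4868, d(C) ≈ 13.4536, d(D) ≈ 12.083. Nearest: A = (1, 5) with distance 9.2195.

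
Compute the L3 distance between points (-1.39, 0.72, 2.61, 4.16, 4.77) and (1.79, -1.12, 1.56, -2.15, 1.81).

(Σ|x_i - y_i|^3)^(1/3) = (|-1.39 - 1.79|^3 + |0.72 - (-1.12)|^3 + |2.61 - 1.56|^3 + |4.16 - (-2.15)|^3 + |4.77 - 1.81|^3)^(1/3)
= (3.18^3 + 1.84^3 + 1.05^3 + 6.31^3 + 2.96^3)^(1/3) ≈ (32.1574 + 6.2295 + 1.1576 + 251.2396 + 25.9343)^(1/3) = (316.7184)^(1/3) ≈ 6.8164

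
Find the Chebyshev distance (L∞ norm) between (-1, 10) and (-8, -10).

max(|x_i - y_i|) = max(|-1 - (-8)|, |10 - (-10)|) = max(7, 20) = 20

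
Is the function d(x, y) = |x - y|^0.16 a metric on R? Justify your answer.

Yes. With 0 < p = 0.16 ≤ 1, d(x,y) = |x-y|^0.16 is a metric on R. Non-negativity and symmetry are immediate; |x-y|^0.16 = 0 ⟺ |x-y| = 0 ⟺ x = y. For the triangle inequality, the function t ↦ t^0.16 is subadditive on [0,∞) when p ≤ 1, so |x-z|^0.16 ≤ (|x-y| + |y-z|)^0.16 ≤ |x-y|^0.16 + |y-z|^0.16.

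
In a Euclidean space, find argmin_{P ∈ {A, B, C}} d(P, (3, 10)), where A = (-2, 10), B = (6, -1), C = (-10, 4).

Distances: d(A) = 5, d(B) ≈ 11.4018, d(C) ≈ 14.3178. Nearest: A = (-2, 10) with distance 5.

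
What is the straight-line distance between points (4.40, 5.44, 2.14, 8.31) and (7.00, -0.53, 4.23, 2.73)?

√(Σ(x_i - y_i)²) = √((4.4 - 7)² + (5.44 - (-0.53))² + (2.14 - 4.23)² + (8.31 - 2.73)²)
= √((-2.6)² + 5.97² + (-2.09)² + 5.58²) = √(6.76 + 35.6409 + 4.3681 + 31.1364) = √77.9054 ≈ 8.8264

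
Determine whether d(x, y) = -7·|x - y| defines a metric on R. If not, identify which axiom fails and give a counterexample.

No. With c = -7 < 0, d fails non-negativity: d(7, 15) = -7·|7 - 15| = -7·8 = -56 < 0.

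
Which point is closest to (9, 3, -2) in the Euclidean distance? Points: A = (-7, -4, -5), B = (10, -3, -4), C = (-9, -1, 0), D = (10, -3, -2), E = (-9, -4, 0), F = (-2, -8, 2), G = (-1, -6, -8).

Distances: d(A) ≈ 17.72, d(B) ≈ 6.4031, d(C) ≈ 18.5472, d(D) ≈ 6.0828, d(E) ≈ 19.4165, d(F) ≈ 16.0624, d(G) ≈ 14.7309. Nearest: D = (10, -3, -2) with distance 6.0828.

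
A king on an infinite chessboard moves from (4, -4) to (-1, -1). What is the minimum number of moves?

max(|x_i - y_i|) = max(|4 - (-1)|, |-4 - (-1)|) = max(5, 3) = 5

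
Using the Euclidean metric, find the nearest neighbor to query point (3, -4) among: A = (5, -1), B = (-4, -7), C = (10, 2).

Distances: d(A) ≈ 3.6056, d(B) ≈ 7.6158, d(C) ≈ 9.2195. Nearest: A = (5, -1) with distance 3.6056.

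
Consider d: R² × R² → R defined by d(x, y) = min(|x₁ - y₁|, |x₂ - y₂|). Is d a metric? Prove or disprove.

No. d fails identity of indiscernibles: take x = (2, 0) and y = (2, 8). Then d(x,y) = min(|2 - 2|, |0 - 8|) = min(0, 8) = 0, yet x ≠ y.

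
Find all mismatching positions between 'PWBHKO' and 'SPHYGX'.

Differing positions: 1, 2, 3, 4, 5, 6. Hamming distance = 6.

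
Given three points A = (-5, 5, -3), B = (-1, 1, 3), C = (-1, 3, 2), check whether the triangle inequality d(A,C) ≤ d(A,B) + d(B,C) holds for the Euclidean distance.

d(A,B) = √(4² + 4² + 6²) = √68 ≈ 8.2462, d(B,C) = √(0² + 2² + 1²) = √5 ≈ 2.2361, d(A,C) = √(4² + 2² + 5²) = √45 ≈ 6.7082.
d(A,C) ≈ 6.7082 ≤ 8.2462 + 2.2361 = 10.4823. Triangle inequality is satisfied.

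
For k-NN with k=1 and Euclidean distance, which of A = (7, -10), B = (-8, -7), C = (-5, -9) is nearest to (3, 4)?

Distances: d(A) ≈ 14.5602, d(B) ≈ 15.5563, d(C) ≈ 15.2643. Nearest: A = (7, -10) with distance 14.5602.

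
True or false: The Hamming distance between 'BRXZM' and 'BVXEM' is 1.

Differing positions: 2, 4. Hamming distance = 2, so the claim that d_H = 1 is false.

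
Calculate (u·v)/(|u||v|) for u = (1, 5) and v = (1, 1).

With u = (1, 5), v = (1, 1):
u·v = 1·1 + 5·1 = 1 + 5 = 6.
|u| = √(1² + 5²) = √26, |v| = √(1² + 1²) = √2, so |u||v| = √(26·2) = √52.
cos θ = (u·v)/(|u||v|) = 6/√52 ≈ 0.8321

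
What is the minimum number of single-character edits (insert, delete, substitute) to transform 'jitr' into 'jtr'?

Let D[i][j] be the edit distance between the first i characters of 'jitr' and the first j characters of 'jtr', with D[i][0] = i, D[0][j] = j, and D[i][j] = D[i-1][j-1] if the characters match, else 1 + min(D[i-1][j], D[i][j-1], D[i-1][j-1]). Filling the table (rows: prefixes of 'jitr', columns: prefixes of 'jtr'):
     ε  j  t  r
  ε  0  1  2  3
  j  1  0  1  2
  i  2  1  1  2
  t  3  2  1  2
  r  4  3  2  1
The bottom-right entry gives D[4][3] = 1, so no sequence of fewer than 1 edit works. Backtracking through the table gives one optimal edit sequence (1 edit):
  jitr → jtr (del i @2)
Edit distance = 1.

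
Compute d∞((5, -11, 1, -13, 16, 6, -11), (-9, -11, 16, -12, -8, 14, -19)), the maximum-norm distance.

max(|x_i - y_i|) = max(|5 - (-9)|, |-11 - (-11)|, |1 - 16|, |-13 - (-12)|, |16 - (-8)|, |6 - 14|, |-11 - (-19)|) = max(14, 0, 15, 1, 24, 8, 8) = 24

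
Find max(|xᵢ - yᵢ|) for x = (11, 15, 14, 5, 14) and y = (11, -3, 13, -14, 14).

max(|x_i - y_i|) = max(|11 - 11|, |15 - (-3)|, |14 - 13|, |5 - (-14)|, |14 - 14|) = max(0, 18, 1, 19, 0) = 19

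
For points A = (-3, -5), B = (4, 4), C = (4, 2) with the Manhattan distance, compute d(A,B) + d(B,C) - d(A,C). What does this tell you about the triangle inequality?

d(A,B) = 7 + 9 = 16, d(B,C) = 0 + 2 = 2, d(A,C) = 7 + 7 = 14.
d(A,B) + d(B,C) - d(A,C) = 16 + 2 - 14 = 18 - 14 = 4. This is ≥ 0, so the triangle inequality holds for these points.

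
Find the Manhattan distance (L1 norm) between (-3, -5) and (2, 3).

Σ|x_i - y_i| = |-3 - 2| + |-5 - 3| = 5 + 8 = 13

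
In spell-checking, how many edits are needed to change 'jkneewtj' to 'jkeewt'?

Let D[i][j] be the edit distance between the first i characters of 'jkneewtj' and the first j characters of 'jkeewt', with D[i][0] = i, D[0][j] = j, and D[i][j] = D[i-1][j-1] if the characters match, else 1 + min(D[i-1][j], D[i][j-1], D[i-1][j-1]). Filling the table (rows: prefixes of 'jkneewtj', columns: prefixes of 'jkeewt'):
     ε  j  k  e  e  w  t
  ε  0  1  2  3  4  5  6
  j  1  0  1  2  3  4  5
  k  2  1  0  1  2  3  4
  n  3  2  1  1  2  3  4
  e  4  3  2  1  1  2  3
  e  5  4  3  2  1  2  3
  w  6  5  4  3  2  1  2
  t  7  6  5  4  3  2  1
  j  8  7  6  5  4  3  2
The bottom-right entry gives D[8][6] = 2, so no sequence of fewer than 2 edits works. Backtracking through the table gives one optimal edit sequence (2 edits):
  jkneewtj → jkeewtj (del n @3)
  jkeewtj → jkeewt (del j @7)
Edit distance = 2.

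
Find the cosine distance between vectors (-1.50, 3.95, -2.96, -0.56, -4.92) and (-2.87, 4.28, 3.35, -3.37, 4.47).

With u = (-1.50, 3.95, -2.96, -0.56, -4.92), v = (-2.87, 4.28, 3.35, -3.37, 4.47):
u·v = (-1.5)·(-2.87) + 3.95·4.28 + (-2.96)·3.35 + (-0.56)·(-3.37) + (-4.92)·4.47 = 4.305 + 16.906 + (-9.916) + 1.8872 + (-21.9924) = -8.8102.
|u| = √((-1.5)² + 3.95² + (-2.96)² + (-0.56)² + (-4.92)²) = √(2.25 + 15.6025 + 8.7616 + 0.3136 + 24.2064) = √51.1341, |v| = √((-2.87)² + 4.28² + 3.35² + (-3.37)² + 4.47²) = √(8.2369 + 18.3184 + 11.2225 + 11.3569 + 19.9809) = √69.1156.
cos θ = (u·v)/(|u||v|) = -8.8102/(√51.1341·√69.1156) ≈ -0.1482
Cosine distance = 1 - cos θ ≈ 1 - (-0.1482) = 1.1482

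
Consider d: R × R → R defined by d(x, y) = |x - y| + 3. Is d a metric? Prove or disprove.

No. d fails identity of indiscernibles (specifically d(x,x) = 0): d(5, 5) = |5 - 5| + 3 = 0 + 3 = 3 ≠ 0.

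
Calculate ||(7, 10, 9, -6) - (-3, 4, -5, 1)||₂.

√(Σ(x_i - y_i)²) = √((7 - (-3))² + (10 - 4)² + (9 - (-5))² + (-6 - 1)²)
= √(10² + 6² + 14² + (-7)²) = √(100 + 36 + 196 + 49) = √381 ≈ 19.5192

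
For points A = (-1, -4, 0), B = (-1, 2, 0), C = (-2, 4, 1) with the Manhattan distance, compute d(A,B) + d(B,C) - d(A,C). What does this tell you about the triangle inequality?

d(A,B) = 0 + 6 + 0 = 6, d(B,C) = 1 + 2 + 1 = 4, d(A,C) = 1 + 8 + 1 = 10.
d(A,B) + d(B,C) - d(A,C) = 6 + 4 - 10 = 10 - 10 = 0. This is ≥ 0, so the triangle inequality holds for these points.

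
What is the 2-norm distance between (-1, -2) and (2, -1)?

(Σ|x_i - y_i|^2)^(1/2) = (|-1 - 2|^2 + |-2 - (-1)|^2)^(1/2)
= (3^2 + 1^2)^(1/2) = (9 + 1)^(1/2) = (10)^(1/2) ≈ 3.1623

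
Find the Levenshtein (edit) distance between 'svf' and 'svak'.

Let D[i][j] be the edit distance between the first i characters of 'svf' and the first j characters of 'svak', with D[i][0] = i, D[0][j] = j, and D[i][j] = D[i-1][j-1] if the characters match, else 1 + min(D[i-1][j], D[i][j-1], D[i-1][j-1]). Filling the table (rows: prefixes of 'svf', columns: prefixes of 'svak'):
     ε  s  v  a  k
  ε  0  1  2  3  4
  s  1  0  1  2  3
  v  2  1  0  1  2
  f  3  2  1  1  2
The bottom-right entry gives D[3][4] = 2, so no sequence of fewer than 2 edits works. Backtracking through the table gives one optimal edit sequence (2 edits):
  svf → svaf (ins a @3)
  svaf → svak (sub f→k @4)
Edit distance = 2.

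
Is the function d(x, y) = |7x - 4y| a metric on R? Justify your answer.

No. d fails symmetry: d(7, 5) = |7·7 - 4·5| = |29| = 29, but d(5, 7) = |7·5 - 4·7| = |7| = 7. Since 29 ≠ 7, d(x,y) ≠ d(y,x) in general.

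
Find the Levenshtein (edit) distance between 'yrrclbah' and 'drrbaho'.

Let D[i][j] be the edit distance between the first i characters of 'yrrclbah' and the first j characters of 'drrbaho', with D[i][0] = i, D[0][j] = j, and D[i][j] = D[i-1][j-1] if the characters match, else 1 + min(D[i-1][j], D[i][j-1], D[i-1][j-1]). Filling the table (rows: prefixes of 'yrrclbah', columns: prefixes of 'drrbaho'):
     ε  d  r  r  b  a  h  o
  ε  0  1  2  3  4  5  6  7
  y  1  1  2  3  4  5  6  7
  r  2  2  1  2  3  4  5  6
  r  3  3  2  1  2  3  4  5
  c  4  4  3  2  2  3  4  5
  l  5  5  4  3  3  3  4  5
  b  6  6  5  4  3  4  4  5
  a  7  7  6  5  4  3  4  5
  h  8  8  7  6  5  4  3  4
The bottom-right entry gives D[8][7] = 4, so no sequence of fewer than 4 edits works. Backtracking through the table gives one optimal edit sequence (4 edits):
  yrrclbah → drrclbah (sub y→d @1)
  drrclbah → drrlbah (del c @4)
  drrlbah → drrbah (del l @4)
  drrbah → drrbaho (ins o @7)
Edit distance = 4.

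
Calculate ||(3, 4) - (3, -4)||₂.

√(Σ(x_i - y_i)²) = √((3 - 3)² + (4 - (-4))²)
= √(0² + 8²) = √(0 + 64) = √64 = 8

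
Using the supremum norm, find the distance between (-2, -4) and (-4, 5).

max(|x_i - y_i|) = max(|-2 - (-4)|, |-4 - 5|) = max(2, 9) = 9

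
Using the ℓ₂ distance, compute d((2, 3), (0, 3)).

(Σ|x_i - y_i|^2)^(1/2) = (|2 - 0|^2 + |3 - 3|^2)^(1/2)
= (2^2 + 0^2)^(1/2) = (4 + 0)^(1/2) = (4)^(1/2) = 2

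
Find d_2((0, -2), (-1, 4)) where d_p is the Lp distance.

(Σ|x_i - y_i|^2)^(1/2) = (|0 - (-1)|^2 + |-2 - 4|^2)^(1/2)
= (1^2 + 6^2)^(1/2) = (1 + 36)^(1/2) = (37)^(1/2) ≈ 6.0828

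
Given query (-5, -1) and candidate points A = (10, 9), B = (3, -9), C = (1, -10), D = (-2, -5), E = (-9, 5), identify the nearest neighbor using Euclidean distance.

Distances: d(A) ≈ 18.0278, d(B) ≈ 11.3137, d(C) ≈ 10.8167, d(D) = 5, d(E) ≈ 7.2111. Nearest: D = (-2, -5) with distance 5.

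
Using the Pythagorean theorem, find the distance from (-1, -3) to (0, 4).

√(Σ(x_i - y_i)²) = √((-1 - 0)² + (-3 - 4)²)
= √((-1)² + (-7)²) = √(1 + 49) = √50 ≈ 7.0711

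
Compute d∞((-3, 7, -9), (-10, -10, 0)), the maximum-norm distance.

max(|x_i - y_i|) = max(|-3 - (-10)|, |7 - (-10)|, |-9 - 0|) = max(7, 17, 9) = 17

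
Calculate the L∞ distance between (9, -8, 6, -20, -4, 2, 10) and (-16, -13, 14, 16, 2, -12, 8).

max(|x_i - y_i|) = max(|9 - (-16)|, |-8 - (-13)|, |6 - 14|, |-20 - 16|, |-4 - 2|, |2 - (-12)|, |10 - 8|) = max(25, 5, 8, 36, 6, 14, 2) = 36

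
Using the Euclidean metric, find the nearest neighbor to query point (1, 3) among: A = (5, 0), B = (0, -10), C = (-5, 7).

Distances: d(A) = 5, d(B) ≈ 13.0384, d(C) ≈ 7.2111. Nearest: A = (5, 0) with distance 5.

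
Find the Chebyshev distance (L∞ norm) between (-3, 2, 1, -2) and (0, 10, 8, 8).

max(|x_i - y_i|) = max(|-3 - 0|, |2 - 10|, |1 - 8|, |-2 - 8|) = max(3, 8, 7, 10) = 10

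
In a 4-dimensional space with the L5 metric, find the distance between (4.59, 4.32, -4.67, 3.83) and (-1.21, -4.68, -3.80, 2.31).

(Σ|x_i - y_i|^5)^(1/5) = (|4.59 - (-1.21)|^5 + |4.32 - (-4.68)|^5 + |-4.67 - (-3.8)|^5 + |3.83 - 2.31|^5)^(1/5)
= (5.8^5 + 9^5 + 0.87^5 + 1.52^5)^(1/5) ≈ (6563.5677 + 59049 + 0.4984 + 8.1137)^(1/5) = (65621.1798)^(1/5) ≈ 9.192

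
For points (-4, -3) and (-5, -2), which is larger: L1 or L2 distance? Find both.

L1 = |-4 - (-5)| + |-3 - (-2)| = 1 + 1 = 2
L2 = √(1² + 1²) = √2 ≈ 1.4142
L1 ≥ L2 always (equality iff movement is along one axis); L1 > L2 here.
Ratio L1/L2 = 2/√2 ≈ 1.4142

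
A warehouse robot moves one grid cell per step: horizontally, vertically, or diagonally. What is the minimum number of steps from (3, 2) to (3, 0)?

max(|x_i - y_i|) = max(|3 - 3|, |2 - 0|) = max(0, 2) = 2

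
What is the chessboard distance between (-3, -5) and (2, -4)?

max(|x_i - y_i|) = max(|-3 - 2|, |-5 - (-4)|) = max(5, 1) = 5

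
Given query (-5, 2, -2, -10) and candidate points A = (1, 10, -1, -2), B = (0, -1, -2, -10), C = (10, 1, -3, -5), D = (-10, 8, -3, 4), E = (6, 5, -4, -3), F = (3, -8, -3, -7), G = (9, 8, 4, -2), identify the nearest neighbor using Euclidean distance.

Distances: d(A) ≈ 12.8452, d(B) ≈ 5.831, d(C) ≈ 15.8745, d(D) ≈ 16.0624, d(E) ≈ 13.5277, d(F) ≈ 13.1909, d(G) ≈ 18.2209. Nearest: B = (0, -1, -2, -10) with distance 5.831.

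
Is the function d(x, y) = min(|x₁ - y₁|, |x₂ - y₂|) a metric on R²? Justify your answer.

No. d fails identity of indiscernibles: take x = (-2, 0) and y = (-2, 2). Then d(x,y) = min(|-2 - (-2)|, |0 - 2|) = min(0, 2) = 0, yet x ≠ y.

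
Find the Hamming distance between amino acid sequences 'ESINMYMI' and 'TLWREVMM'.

Differing positions: 1, 2, 3, 4, 5, 6, 8. Hamming distance = 7.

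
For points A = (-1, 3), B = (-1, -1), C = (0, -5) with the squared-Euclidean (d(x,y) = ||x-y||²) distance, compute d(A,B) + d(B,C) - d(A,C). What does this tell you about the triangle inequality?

d(A,B) = 0² + 4² = 16, d(B,C) = 1² + 4² = 17, d(A,C) = 1² + 8² = 65.
d(A,B) + d(B,C) - d(A,C) = 16 + 17 - 65 = 33 - 65 = -32. This is < 0, so the triangle inequality FAILS for these points (squared-Euclidean is not a metric).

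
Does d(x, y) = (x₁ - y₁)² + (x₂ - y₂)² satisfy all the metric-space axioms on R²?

No. The squared Euclidean distance fails the triangle inequality. Counterexample: x = (0, 0), y = (5, 4), z = (10, 8). d(x,z) = 10² + 8² = 164, but d(x,y) + d(y,z) = (5² + 4²) + (5² + 4²) = 41 + 41 = 82. Since 164 > 82, the triangle inequality is violated. (Note: √d, the ordinary Euclidean distance, IS a metric.)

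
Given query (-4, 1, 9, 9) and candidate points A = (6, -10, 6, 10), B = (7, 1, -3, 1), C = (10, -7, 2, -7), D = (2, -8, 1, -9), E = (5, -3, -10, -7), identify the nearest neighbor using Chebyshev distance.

Distances: d(A) = 11, d(B) = 12, d(C) = 16, d(D) = 18, d(E) = 19. Nearest: A = (6, -10, 6, 10) with distance 11.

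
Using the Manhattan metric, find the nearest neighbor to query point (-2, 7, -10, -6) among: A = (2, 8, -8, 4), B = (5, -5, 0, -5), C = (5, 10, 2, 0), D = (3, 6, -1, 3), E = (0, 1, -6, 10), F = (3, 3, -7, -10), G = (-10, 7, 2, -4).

Distances: d(A) = 17, d(B) = 30, d(C) = 28, d(D) = 24, d(E) = 28, d(F) = 16, d(G) = 22. Nearest: F = (3, 3, -7, -10) with distance 16.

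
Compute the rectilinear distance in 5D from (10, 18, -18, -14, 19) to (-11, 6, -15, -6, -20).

Σ|x_i - y_i| = |10 - (-11)| + |18 - 6| + |-18 - (-15)| + |-14 - (-6)| + |19 - (-20)| = 21 + 12 + 3 + 8 + 39 = 83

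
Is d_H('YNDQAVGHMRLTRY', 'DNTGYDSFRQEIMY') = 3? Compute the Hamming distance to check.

Differing positions: 1, 3, 4, 5, 6, 7, 8, 9, 10, 11, 12, 13. Hamming distance = 12, so the claim that d_H = 3 is false.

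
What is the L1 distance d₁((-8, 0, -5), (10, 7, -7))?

Σ|x_i - y_i| = |-8 - 10| + |0 - 7| + |-5 - (-7)| = 18 + 7 + 2 = 27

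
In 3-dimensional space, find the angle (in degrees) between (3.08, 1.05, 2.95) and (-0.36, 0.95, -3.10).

With u = (3.08, 1.05, 2.95), v = (-0.36, 0.95, -3.10):
u·v = 3.08·(-0.36) + 1.05·0.95 + 2.95·(-3.1) = (-1.1088) + 0.9975 + (-9.145) = -9.2563.
|u| = √(3.08² + 1.05² + 2.95²) = √(9.4864 + 1.1025 + 8.7025) = √19.2914, |v| = √((-0.36)² + 0.95² + (-3.1)²) = √(0.1296 + 0.9025 + 9.61) = √10.6421.
cos θ = (u·v)/(|u||v|) = -9.2563/(√19.2914·√10.6421) ≈ -0.646014
θ = arccos(-0.646014) ≈ 130.24°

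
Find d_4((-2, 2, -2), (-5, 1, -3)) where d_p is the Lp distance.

(Σ|x_i - y_i|^4)^(1/4) = (|-2 - (-5)|^4 + |2 - 1|^4 + |-2 - (-3)|^4)^(1/4)
= (3^4 + 1^4 + 1^4)^(1/4) = (81 + 1 + 1)^(1/4) = (83)^(1/4) ≈ 3.0183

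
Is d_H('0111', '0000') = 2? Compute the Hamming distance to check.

Differing positions: 2, 3, 4. Hamming distance = 3, so the claim that d_H = 2 is false.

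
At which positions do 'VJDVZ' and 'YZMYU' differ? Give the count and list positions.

Differing positions: 1, 2, 3, 4, 5. Hamming distance = 5.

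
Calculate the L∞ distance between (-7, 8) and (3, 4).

max(|x_i - y_i|) = max(|-7 - 3|, |8 - 4|) = max(10, 4) = 10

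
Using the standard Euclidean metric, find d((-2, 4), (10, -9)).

√(Σ(x_i - y_i)²) = √((-2 - 10)² + (4 - (-9))²)
= √((-12)² + 13²) = √(144 + 169) = √313 ≈ 17.6918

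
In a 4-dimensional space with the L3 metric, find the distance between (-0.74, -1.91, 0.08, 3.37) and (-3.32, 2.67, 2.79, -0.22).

(Σ|x_i - y_i|^3)^(1/3) = (|-0.74 - (-3.32)|^3 + |-1.91 - 2.67|^3 + |0.08 - 2.79|^3 + |3.37 - (-0.22)|^3)^(1/3)
= (2.58^3 + 4.58^3 + 2.71^3 + 3.59^3)^(1/3) ≈ (17.1735 + 96.0719 + 19.9025 + 46.2683)^(1/3) = (179.4162)^(1/3) ≈ 5.6401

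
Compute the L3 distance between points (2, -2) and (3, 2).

(Σ|x_i - y_i|^3)^(1/3) = (|2 - 3|^3 + |-2 - 2|^3)^(1/3)
= (1^3 + 4^3)^(1/3) = (1 + 64)^(1/3) = (65)^(1/3) ≈ 4.0207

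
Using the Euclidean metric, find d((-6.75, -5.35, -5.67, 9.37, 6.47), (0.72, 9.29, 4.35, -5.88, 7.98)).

√(Σ(x_i - y_i)²) = √((-6.75 - 0.72)² + (-5.35 - 9.29)² + (-5.67 - 4.35)² + (9.37 - (-5.88))² + (6.47 - 7.98)²)
= √((-7.47)² + (-14.64)² + (-10.02)² + 15.25² + (-1.51)²) = √(55.8009 + 214.3296 + 100.4004 + 232.5625 + 2.2801) = √605.3735 ≈ 24.6043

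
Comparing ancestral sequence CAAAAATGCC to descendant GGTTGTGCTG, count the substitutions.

Differing positions: 1, 2, 3, 4, 5, 6, 7, 8, 9, 10. Hamming distance = 10.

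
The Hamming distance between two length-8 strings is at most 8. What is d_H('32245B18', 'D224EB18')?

Differing positions: 1, 5. Hamming distance = 2. The maximum possible Hamming distance for length-8 strings is 8, so d_H/8 = 2/8 = 0.25.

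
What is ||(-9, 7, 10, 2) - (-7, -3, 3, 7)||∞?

max(|x_i - y_i|) = max(|-9 - (-7)|, |7 - (-3)|, |10 - 3|, |2 - 7|) = max(2, 10, 7, 5) = 10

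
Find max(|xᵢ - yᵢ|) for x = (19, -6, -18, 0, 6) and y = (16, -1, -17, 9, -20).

max(|x_i - y_i|) = max(|19 - 16|, |-6 - (-1)|, |-18 - (-17)|, |0 - 9|, |6 - (-20)|) = max(3, 5, 1, 9, 26) = 26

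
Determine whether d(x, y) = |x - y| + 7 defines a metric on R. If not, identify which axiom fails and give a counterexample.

No. d fails identity of indiscernibles (specifically d(x,x) = 0): d(6, 6) = |6 - 6| + 7 = 0 + 7 = 7 ≠ 0.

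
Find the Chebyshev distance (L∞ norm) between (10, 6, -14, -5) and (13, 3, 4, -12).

max(|x_i - y_i|) = max(|10 - 13|, |6 - 3|, |-14 - 4|, |-5 - (-12)|) = max(3, 3, 18, 7) = 18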